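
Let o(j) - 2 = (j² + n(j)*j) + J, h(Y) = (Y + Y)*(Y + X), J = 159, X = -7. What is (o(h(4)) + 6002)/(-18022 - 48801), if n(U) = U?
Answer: -385/3517 ≈ -0.10947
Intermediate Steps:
h(Y) = 2*Y*(-7 + Y) (h(Y) = (Y + Y)*(Y - 7) = (2*Y)*(-7 + Y) = 2*Y*(-7 + Y))
o(j) = 161 + 2*j² (o(j) = 2 + ((j² + j*j) + 159) = 2 + ((j² + j²) + 159) = 2 + (2*j² + 159) = 2 + (159 + 2*j²) = 161 + 2*j²)
(o(h(4)) + 6002)/(-18022 - 48801) = ((161 + 2*(2*4*(-7 + 4))²) + 6002)/(-18022 - 48801) = ((161 + 2*(2*4*(-3))²) + 6002)/(-66823) = ((161 + 2*(-24)²) + 6002)*(-1/66823) = ((161 + 2*576) + 6002)*(-1/66823) = ((161 + 1152) + 6002)*(-1/66823) = (1313 + 6002)*(-1/66823) = 7315*(-1/66823) = -385/3517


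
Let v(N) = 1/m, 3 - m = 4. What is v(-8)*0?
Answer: 0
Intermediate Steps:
m = -1 (m = 3 - 1*4 = 3 - 4 = -1)
v(N) = -1 (v(N) = 1/(-1) = -1)
v(-8)*0 = -1*0 = 0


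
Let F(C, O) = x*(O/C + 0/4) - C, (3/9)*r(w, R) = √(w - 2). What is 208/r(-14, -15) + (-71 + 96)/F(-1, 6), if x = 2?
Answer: -25/11 - 52*I/3 ≈ -2.2727 - 17.333*I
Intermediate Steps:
r(w, R) = 3*√(-2 + w) (r(w, R) = 3*√(w - 2) = 3*√(-2 + w))
F(C, O) = -C + 2*O/C (F(C, O) = 2*(O/C + 0/4) - C = 2*(O/C + 0*(¼)) - C = 2*(O/C + 0) - C = 2*(O/C) - C = 2*O/C - C = -C + 2*O/C)
208/r(-14, -15) + (-71 + 96)/F(-1, 6) = 208/((3*√(-2 - 14))) + (-71 + 96)/(-1*(-1) + 2*6/(-1)) = 208/((3*√(-16))) + 25/(1 + 2*6*(-1)) = 208/((3*(4*I))) + 25/(1 - 12) = 208/((12*I)) + 25/(-11) = 208*(-I/12) + 25*(-1/11) = -52*I/3 - 25/11 = -25/11 - 52*I/3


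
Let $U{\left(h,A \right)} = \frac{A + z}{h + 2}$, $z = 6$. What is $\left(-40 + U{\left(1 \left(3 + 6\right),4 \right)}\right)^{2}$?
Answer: $\frac{184900}{121} \approx 1528.1$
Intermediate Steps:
$U{\left(h,A \right)} = \frac{6 + A}{2 + h}$ ($U{\left(h,A \right)} = \frac{A + 6}{h + 2} = \frac{6 + A}{2 + h}$)
$\left(-40 + U{\left(1 \left(3 + 6\right),4 \right)}\right)^{2} = \left(-40 + \frac{6 + 4}{2 + 1 \left(3 + 6\right)}\right)^{2} = \left(-40 + \frac{1}{2 + 1 \cdot 9} \cdot 10\right)^{2} = \left(-40 + \frac{1}{2 + 9} \cdot 10\right)^{2} = \left(-40 + \frac{1}{11} \cdot 10\right)^{2} = \left(-40 + \frac{10}{11}\right)^{2} = \left(- \frac{430}{11}\right)^{2} = \frac{184900}{121}$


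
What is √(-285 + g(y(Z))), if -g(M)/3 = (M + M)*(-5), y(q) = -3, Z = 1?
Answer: 5*I*√15 ≈ 19.365*I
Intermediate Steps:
g(M) = 30*M (g(M) = -3*(M + M)*(-5) = -3*2*M*(-5) = -(-30)*M = 30*M)
√(-285 + g(y(Z))) = √(-285 + 30*(-3)) = √(-285 - 90) = √(-375) = 5*I*√15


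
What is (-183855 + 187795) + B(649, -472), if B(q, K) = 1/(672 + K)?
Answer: 788001/200 ≈ 3940.0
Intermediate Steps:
(-183855 + 187795) + B(649, -472) = (-183855 + 187795) + 1/(672 - 472) = 3940 + 1/200 = 788001/200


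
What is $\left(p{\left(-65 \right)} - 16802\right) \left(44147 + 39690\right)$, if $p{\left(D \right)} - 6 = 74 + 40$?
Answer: $-1398568834$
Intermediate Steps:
$p{\left(D \right)} = 120$ ($p{\left(D \right)} = 6 + \left(74 + 40\right) = 6 + 114 = 120$)
$\left(p{\left(-65 \right)} - 16802\right) \left(44147 + 39690\right) = \left(120 - 16802\right) \left(44147 + 39690\right) = \left(-16682\right) 83837 = -1398568834$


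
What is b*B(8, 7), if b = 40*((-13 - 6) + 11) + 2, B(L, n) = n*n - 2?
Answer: -14946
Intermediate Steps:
B(L, n) = -2 + n² (B(L, n) = n² - 2 = -2 + n²)
b = -318 (b = 40*(-19 + 11) + 2 = 40*(-8) + 2 = -320 + 2 = -318)
b*B(8, 7) = -318*(-2 + 7²) = -318*(-2 + 49) = -318*47 = -14946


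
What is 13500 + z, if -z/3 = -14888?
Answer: 58164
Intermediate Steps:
z = 44664 (z = -3*(-14888) = 44664)
13500 + z = 13500 + 44664 = 58164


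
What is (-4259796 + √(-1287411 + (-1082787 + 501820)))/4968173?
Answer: -4259796/4968173 + I*√1868378/4968173 ≈ -0.85742 + 0.00027513*I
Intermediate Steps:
(-4259796 + √(-1287411 + (-1082787 + 501820)))/4968173 = (-4259796 + √(-1287411 - 580967))*(1/4968173) = (-4259796 + √(-1868378))*(1/4968173) = (-4259796 + I*√1868378)*(1/4968173) = -4259796/4968173 + I*√1868378/4968173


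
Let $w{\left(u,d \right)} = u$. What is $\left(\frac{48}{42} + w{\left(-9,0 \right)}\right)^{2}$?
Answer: $\frac{3025}{49} \approx 61.735$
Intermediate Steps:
$\left(\frac{48}{42} + w{\left(-9,0 \right)}\right)^{2} = \left(\frac{48}{42} - 9\right)^{2} = \left(48 \cdot \frac{1}{42} - 9\right)^{2} = \left(\frac{8}{7} - 9\right)^{2} = \left(- \frac{55}{7}\right)^{2} = \frac{3025}{49}$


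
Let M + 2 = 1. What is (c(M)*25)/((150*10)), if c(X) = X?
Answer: -1/60 ≈ -0.016667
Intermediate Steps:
M = -1 (M = -2 + 1 = -1)
(c(M)*25)/((150*10)) = (-1*25)/((150*10)) = -25/1500 = -25*1/1500 = -1/60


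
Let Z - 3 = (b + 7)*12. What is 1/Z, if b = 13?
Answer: 1/243 ≈ 0.0041152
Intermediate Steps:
Z = 243 (Z = 3 + (13 + 7)*12 = 3 + 20*12 = 3 + 240 = 243)
1/Z = 1/243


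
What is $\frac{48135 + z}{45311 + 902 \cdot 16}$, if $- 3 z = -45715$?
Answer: $\frac{190120}{179229} \approx 1.0608$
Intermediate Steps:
$z = \frac{45715}{3}$ ($z = \left(- \frac{1}{3}\right) \left(-45715\right) = \frac{45715}{3} \approx 15238.0$)
$\frac{48135 + z}{45311 + 902 \cdot 16} = \frac{48135 + \frac{45715}{3}}{45311 + 902 \cdot 16} = \frac{190120}{3 \left(45311 + 14432\right)} = \frac{190120}{3 \cdot 59743} = \frac{190120}{3} \cdot \frac{1}{59743} = \frac{190120}{179229}$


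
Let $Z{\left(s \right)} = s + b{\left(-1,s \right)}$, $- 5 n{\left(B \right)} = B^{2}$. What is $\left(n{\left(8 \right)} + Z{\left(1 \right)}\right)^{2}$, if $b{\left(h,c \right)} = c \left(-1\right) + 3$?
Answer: $\frac{2401}{25} \approx 96.04$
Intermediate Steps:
$b{\left(h,c \right)} = 3 - c$ ($b{\left(h,c \right)} = - c + 3 = 3 - c$)
$n{\left(B \right)} = - \frac{B^{2}}{5}$
$Z{\left(s \right)} = 3$ ($Z{\left(s \right)} = s - \left(-3 + s\right) = 3$)
$\left(n{\left(8 \right)} + Z{\left(1 \right)}\right)^{2} = \left(- \frac{8^{2}}{5} + 3\right)^{2} = \left(\left(- \frac{1}{5}\right) 64 + 3\right)^{2} = \left(- \frac{64}{5} + 3\right)^{2} = \left(- \frac{49}{5}\right)^{2} = \frac{2401}{25}$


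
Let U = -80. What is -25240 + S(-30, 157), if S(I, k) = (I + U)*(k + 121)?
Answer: -55820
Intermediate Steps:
S(I, k) = (-80 + I)*(121 + k) (S(I, k) = (I - 80)*(k + 121) = (-80 + I)*(121 + k))
-25240 + S(-30, 157) = -25240 + (-9680 - 80*157 + 121*(-30) - 30*157) = -25240 + (-9680 - 12560 - 3630 - 4710) = -25240 - 30580 = -55820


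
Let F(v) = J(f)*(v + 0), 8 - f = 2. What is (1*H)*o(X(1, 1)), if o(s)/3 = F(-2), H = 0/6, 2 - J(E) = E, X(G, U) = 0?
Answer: 0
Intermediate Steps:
f = 6 (f = 8 - 1*2 = 8 - 2 = 6)
J(E) = 2 - E
H = 0 (H = 0*(⅙) = 0)
F(v) = -4*v (F(v) = (2 - 1*6)*(v + 0) = (2 - 6)*v = -4*v)
o(s) = 24 (o(s) = 3*(-4*(-2)) = 3*8 = 24)
(1*H)*o(X(1, 1)) = (1*0)*24 = 0*24 = 0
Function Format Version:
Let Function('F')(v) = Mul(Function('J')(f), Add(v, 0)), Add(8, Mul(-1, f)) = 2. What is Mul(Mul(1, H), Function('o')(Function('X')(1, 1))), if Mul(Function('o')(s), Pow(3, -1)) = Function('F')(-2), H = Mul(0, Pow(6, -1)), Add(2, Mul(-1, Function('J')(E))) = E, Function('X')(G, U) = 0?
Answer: 0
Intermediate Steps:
f = 6 (f = Add(8, Mul(-1, 2)) = Add(8, -2) = 6)
Function('J')(E) = Add(2, Mul(-1, E))
H = 0 (H = Mul(0, Rational(1, 6)) = 0)
Function('F')(v) = Mul(-4, v) (Function('F')(v) = Mul(Add(2, Mul(-1, 6)), Add(v, 0)) = Mul(Add(2, -6), v) = Mul(-4, v))
Function('o')(s) = 24 (Function('o')(s) = Mul(3, Mul(-4, -2)) = Mul(3, 8) = 24)
Mul(Mul(1, H), Function('o')(Function('X')(1, 1))) = Mul(Mul(1, 0), 24) = Mul(0, 24) = 0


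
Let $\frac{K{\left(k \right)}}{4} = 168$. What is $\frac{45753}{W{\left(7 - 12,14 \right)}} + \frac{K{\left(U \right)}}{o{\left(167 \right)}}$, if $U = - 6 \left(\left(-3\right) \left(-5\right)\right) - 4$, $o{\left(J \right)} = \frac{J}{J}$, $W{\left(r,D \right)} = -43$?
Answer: $- \frac{16857}{43} \approx -392.02$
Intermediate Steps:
$o{\left(J \right)} = 1$
$U = -94$ ($U = \left(-6\right) 15 - 4 = -90 - 4 = -94$)
$K{\left(k \right)} = 672$ ($K{\left(k \right)} = 4 \cdot 168 = 672$)
$\frac{45753}{W{\left(7 - 12,14 \right)}} + \frac{K{\left(U \right)}}{o{\left(167 \right)}} = \frac{45753}{-43} + \frac{672}{1} = 45753 \left(- \frac{1}{43}\right) + 672 \cdot 1 = - \frac{45753}{43} + 672 = - \frac{16857}{43}$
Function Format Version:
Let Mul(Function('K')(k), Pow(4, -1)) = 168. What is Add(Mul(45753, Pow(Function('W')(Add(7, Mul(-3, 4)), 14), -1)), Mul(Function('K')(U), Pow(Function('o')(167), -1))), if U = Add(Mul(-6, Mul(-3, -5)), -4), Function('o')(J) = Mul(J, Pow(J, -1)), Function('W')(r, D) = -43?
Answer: Rational(-16857, 43) ≈ -392.02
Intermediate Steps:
Function('o')(J) = 1
U = -94 (U = Add(Mul(-6, 15), -4) = Add(-90, -4) = -94)
Function('K')(k) = 672 (Function('K')(k) = Mul(4, 168) = 672)
Add(Mul(45753, Pow(Function('W')(Add(7, Mul(-3, 4)), 14), -1)), Mul(Function('K')(U), Pow(Function('o')(167), -1))) = Add(Mul(45753, Pow(-43, -1)), Mul(672, Pow(1, -1))) = Add(Mul(45753, Rational(-1, 43)), Mul(672, 1)) = Add(Rational(-45753, 43), 672) = Rational(-16857, 43)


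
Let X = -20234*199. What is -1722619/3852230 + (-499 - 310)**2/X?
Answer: -2364362609746/3877814585545 ≈ -0.60972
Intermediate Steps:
X = -4026566
-1722619/3852230 + (-499 - 310)**2/X = -1722619/3852230 + (-499 - 310)**2/(-4026566) = -1722619*1/3852230 + (-809)**2*(-1/4026566) = -1722619/3852230 + 654481*(-1/4026566) = -1722619/3852230 - 654481/4026566 = -2364362609746/3877814585545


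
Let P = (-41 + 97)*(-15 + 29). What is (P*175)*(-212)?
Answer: -29086400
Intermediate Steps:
P = 784 (P = 56*14 = 784)
(P*175)*(-212) = (784*175)*(-212) = 137200*(-212) = -29086400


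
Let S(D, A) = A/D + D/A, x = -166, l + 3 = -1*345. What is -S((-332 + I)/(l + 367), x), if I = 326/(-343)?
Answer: -295845234122/30886559011 ≈ -9.5784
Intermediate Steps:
I = -326/343 (I = 326*(-1/343) = -326/343 ≈ -0.95044)
l = -348 (l = -3 - 1*345 = -3 - 345 = -348)
-S((-332 + I)/(l + 367), x) = -(-166*(-348 + 367)/(-332 - 326/343) + ((-332 - 326/343)/(-348 + 367))/(-166)) = -(-166/((-114202/343/19)) - 114202/343/19*(-1/166)) = -(-166/((-114202/343*1/19)) - 114202/343*1/19*(-1/166)) = -(-166/(-114202/6517) - 114202/6517*(-1/166)) = -(-166*(-6517/114202) + 57101/540911) = -(540911/57101 + 57101/540911) = -1*295845234122/30886559011 = -295845234122/30886559011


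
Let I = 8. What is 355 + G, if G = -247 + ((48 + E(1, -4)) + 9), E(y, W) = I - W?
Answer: 177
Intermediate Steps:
E(y, W) = 8 - W
G = -178 (G = -247 + ((48 + (8 - 1*(-4))) + 9) = -247 + ((48 + (8 + 4)) + 9) = -247 + ((48 + 12) + 9) = -247 + (60 + 9) = -247 + 69 = -178)
355 + G = 355 - 178 = 177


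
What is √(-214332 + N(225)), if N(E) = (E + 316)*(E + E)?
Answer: √29118 ≈ 170.64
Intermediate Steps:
N(E) = 2*E*(316 + E) (N(E) = (316 + E)*(2*E) = 2*E*(316 + E))
√(-214332 + N(225)) = √(-214332 + 2*225*(316 + 225)) = √(-214332 + 2*225*541) = √(-214332 + 243450) = √29118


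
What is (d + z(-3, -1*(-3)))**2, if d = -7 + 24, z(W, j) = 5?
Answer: 484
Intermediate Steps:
d = 17
(d + z(-3, -1*(-3)))**2 = (17 + 5)**2 = 22**2 = 484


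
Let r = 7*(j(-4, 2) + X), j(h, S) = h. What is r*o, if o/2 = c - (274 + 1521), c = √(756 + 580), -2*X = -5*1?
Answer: 37695 - 42*√334 ≈ 36927.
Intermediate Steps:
X = 5/2 (X = -(-5)/2 = -½*(-5) = 5/2 ≈ 2.5000)
c = 2*√334 (c = √1336 = 2*√334 ≈ 36.551)
o = -3590 + 4*√334 (o = 2*(2*√334 - (274 + 1521)) = 2*(2*√334 - 1*1795) = 2*(2*√334 - 1795) = 2*(-1795 + 2*√334) = -3590 + 4*√334 ≈ -3516.9)
r = -21/2 (r = 7*(-4 + 5/2) = 7*(-3/2) = -21/2 ≈ -10.500)
r*o = -21*(-3590 + 4*√334)/2 = 37695 - 42*√334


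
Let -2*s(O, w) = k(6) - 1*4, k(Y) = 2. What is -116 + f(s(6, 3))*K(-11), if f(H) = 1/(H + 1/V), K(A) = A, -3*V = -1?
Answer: -475/4 ≈ -118.75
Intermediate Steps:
V = ⅓ (V = -⅓*(-1) = ⅓ ≈ 0.33333)
s(O, w) = 1 (s(O, w) = -(2 - 1*4)/2 = -(2 - 4)/2 = -½*(-2) = 1)
f(H) = 1/(3 + H) (f(H) = 1/(H + 1/(⅓)) = 1/(H + 3) = 1/(3 + H))
-116 + f(s(6, 3))*K(-11) = -116 - 11/(3 + 1) = -116 - 11/4 = -475/4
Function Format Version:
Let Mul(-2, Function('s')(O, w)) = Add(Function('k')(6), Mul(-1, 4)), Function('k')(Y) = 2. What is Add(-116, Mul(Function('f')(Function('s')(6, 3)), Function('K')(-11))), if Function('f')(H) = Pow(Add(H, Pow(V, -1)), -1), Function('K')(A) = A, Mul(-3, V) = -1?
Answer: Rational(-475, 4) ≈ -118.75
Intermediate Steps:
V = Rational(1, 3) (V = Mul(Rational(-1, 3), -1) = Rational(1, 3) ≈ 0.33333)
Function('s')(O, w) = 1 (Function('s')(O, w) = Mul(Rational(-1, 2), Add(2, Mul(-1, 4))) = Mul(Rational(-1, 2), Add(2, -4)) = Mul(Rational(-1, 2), -2) = 1)
Function('f')(H) = Pow(Add(3, H), -1) (Function('f')(H) = Pow(Add(H, Pow(Rational(1, 3), -1)), -1) = Pow(Add(H, 3), -1) = Pow(Add(3, H), -1))
Add(-116, Mul(Function('f')(Function('s')(6, 3)), Function('K')(-11))) = Add(-116, Mul(Pow(Add(3, 1), -1), -11)) = Add(-116, Mul(Pow(4, -1), -11)) = Add(-116, Mul(Rational(1, 4), -11)) = Add(-116, Rational(-11, 4)) = Rational(-475, 4)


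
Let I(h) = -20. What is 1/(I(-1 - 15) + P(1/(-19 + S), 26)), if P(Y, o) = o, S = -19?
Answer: 1/6 ≈ 0.16667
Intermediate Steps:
1/(I(-1 - 15) + P(1/(-19 + S), 26)) = 1/(-20 + 26) = 1/6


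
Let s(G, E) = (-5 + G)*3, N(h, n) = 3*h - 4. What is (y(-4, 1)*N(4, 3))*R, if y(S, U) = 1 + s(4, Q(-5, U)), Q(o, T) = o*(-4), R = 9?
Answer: -144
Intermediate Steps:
N(h, n) = -4 + 3*h
Q(o, T) = -4*o
s(G, E) = -15 + 3*G
y(S, U) = -2 (y(S, U) = 1 + (-15 + 3*4) = 1 + (-15 + 12) = 1 - 3 = -2)
(y(-4, 1)*N(4, 3))*R = -2*(-4 + 3*4)*9 = -2*(-4 + 12)*9 = -2*8*9 = -16*9 = -144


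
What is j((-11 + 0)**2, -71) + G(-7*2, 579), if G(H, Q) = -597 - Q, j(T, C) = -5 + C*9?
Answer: -1820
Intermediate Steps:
j(T, C) = -5 + 9*C
j((-11 + 0)**2, -71) + G(-7*2, 579) = (-5 + 9*(-71)) + (-597 - 1*579) = (-5 - 639) + (-597 - 579) = -644 - 1176 = -1820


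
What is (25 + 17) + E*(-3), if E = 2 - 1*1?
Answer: 39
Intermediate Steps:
E = 1 (E = 2 - 1 = 1)
(25 + 17) + E*(-3) = (25 + 17) + 1*(-3) = 42 - 3 = 39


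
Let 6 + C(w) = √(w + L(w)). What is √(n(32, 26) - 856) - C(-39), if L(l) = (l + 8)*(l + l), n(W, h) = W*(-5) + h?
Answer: 6 - √2379 + 3*I*√110 ≈ -42.775 + 31.464*I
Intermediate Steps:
n(W, h) = h - 5*W (n(W, h) = -5*W + h = h - 5*W)
L(l) = 2*l*(8 + l) (L(l) = (8 + l)*(2*l) = 2*l*(8 + l))
C(w) = -6 + √(w + 2*w*(8 + w))
√(n(32, 26) - 856) - C(-39) = √((26 - 5*32) - 856) - (-6 + √(-39*(17 + 2*(-39)))) = √((26 - 160) - 856) - (-6 + √(-39*(17 - 78))) = √(-134 - 856) - (-6 + √(-39*(-61))) = √(-990) - (-6 + √2379) = 3*I*√110 + (6 - √2379) = 6 - √2379 + 3*I*√110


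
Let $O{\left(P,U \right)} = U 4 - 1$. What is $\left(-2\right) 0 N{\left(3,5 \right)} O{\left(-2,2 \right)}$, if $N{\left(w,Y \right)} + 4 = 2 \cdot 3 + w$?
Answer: $0$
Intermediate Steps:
$O{\left(P,U \right)} = -1 + 4 U$ ($O{\left(P,U \right)} = 4 U - 1 = -1 + 4 U$)
$N{\left(w,Y \right)} = 2 + w$ ($N{\left(w,Y \right)} = -4 + \left(2 \cdot 3 + w\right) = -4 + \left(6 + w\right) = 2 + w$)
$\left(-2\right) 0 N{\left(3,5 \right)} O{\left(-2,2 \right)} = \left(-2\right) 0 \left(2 + 3\right) \left(-1 + 4 \cdot 2\right) = 0 \cdot 5 \left(-1 + 8\right) = 0 \cdot 7 = 0$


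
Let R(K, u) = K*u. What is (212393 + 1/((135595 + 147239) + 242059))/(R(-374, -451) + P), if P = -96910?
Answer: 55741799475/18834210626 ≈ 2.9596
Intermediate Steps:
(212393 + 1/((135595 + 147239) + 242059))/(R(-374, -451) + P) = (212393 + 1/((135595 + 147239) + 242059))/(-374*(-451) - 96910) = (212393 + 1/(282834 + 242059))/(168674 - 96910) = (212393 + 1/524893)/71764 = (212393 + 1/524893)*(1/71764) = (111483598950/524893)*(1/71764) = 55741799475/18834210626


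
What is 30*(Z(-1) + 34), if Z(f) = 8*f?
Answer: 780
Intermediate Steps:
30*(Z(-1) + 34) = 30*(8*(-1) + 34) = 30*(-8 + 34) = 30*26 = 780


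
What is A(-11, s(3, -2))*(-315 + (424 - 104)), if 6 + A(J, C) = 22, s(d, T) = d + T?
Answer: 80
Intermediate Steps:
s(d, T) = T + d
A(J, C) = 16 (A(J, C) = -6 + 22 = 16)
A(-11, s(3, -2))*(-315 + (424 - 104)) = 16*(-315 + (424 - 104)) = 16*(-315 + 320) = 16*5 = 80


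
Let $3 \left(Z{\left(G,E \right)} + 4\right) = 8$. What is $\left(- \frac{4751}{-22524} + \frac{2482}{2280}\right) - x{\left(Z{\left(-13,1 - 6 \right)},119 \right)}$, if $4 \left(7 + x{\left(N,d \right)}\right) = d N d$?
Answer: $\frac{1686372337}{356630} \approx 4728.6$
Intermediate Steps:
$Z{\left(G,E \right)} = - \frac{4}{3}$ ($Z{\left(G,E \right)} = -4 + \frac{1}{3} \cdot 8 = -4 + \frac{8}{3} = - \frac{4}{3}$)
$x{\left(N,d \right)} = -7 + \frac{N d^{2}}{4}$ ($x{\left(N,d \right)} = -7 + \frac{d N d}{4} = -7 + \frac{N d d}{4} = -7 + \frac{N d^{2}}{4}$)
$\left(- \frac{4751}{-22524} + \frac{2482}{2280}\right) - x{\left(Z{\left(-13,1 - 6 \right)},119 \right)} = \left(- \frac{4751}{-22524} + \frac{2482}{2280}\right) - \left(-7 + \frac{1}{4} \left(- \frac{4}{3}\right) 119^{2}\right) = \left(\left(-4751\right) \left(- \frac{1}{22524}\right) + 2482 \cdot \frac{1}{2280}\right) - \left(-7 + \frac{1}{4} \left(- \frac{4}{3}\right) 14161\right) = \left(\frac{4751}{22524} + \frac{1241}{1140}\right) - \left(-7 - \frac{14161}{3}\right) = \frac{1390351}{1069890} - - \frac{14182}{3} = \frac{1390351}{1069890} + \frac{14182}{3} = \frac{1686372337}{356630}$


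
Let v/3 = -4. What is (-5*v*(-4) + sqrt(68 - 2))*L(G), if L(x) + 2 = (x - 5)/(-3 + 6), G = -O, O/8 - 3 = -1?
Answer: 2160 - 9*sqrt(66) ≈ 2086.9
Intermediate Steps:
O = 16 (O = 24 + 8*(-1) = 24 - 8 = 16)
G = -16 (G = -1*16 = -16)
v = -12 (v = 3*(-4) = -12)
L(x) = -11/3 + x/3 (L(x) = -2 + (x - 5)/(-3 + 6) = -2 + (-5 + x)/3 = -2 + (-5 + x)*(1/3) = -2 + (-5/3 + x/3) = -11/3 + x/3)
(-5*v*(-4) + sqrt(68 - 2))*L(G) = (-5*(-12)*(-4) + sqrt(68 - 2))*(-11/3 + (1/3)*(-16)) = (60*(-4) + sqrt(66))*(-11/3 - 16/3) = (-240 + sqrt(66))*(-9) = 2160 - 9*sqrt(66)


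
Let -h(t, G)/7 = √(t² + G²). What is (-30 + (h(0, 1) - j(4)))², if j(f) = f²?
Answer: 2809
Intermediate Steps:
h(t, G) = -7*√(G² + t²) (h(t, G) = -7*√(t² + G²) = -7*√(G² + t²))
(-30 + (h(0, 1) - j(4)))² = (-30 + (-7*√(1² + 0²) - 1*4²))² = (-30 + (-7*√(1 + 0) - 1*16))² = (-30 + (-7*√1 - 16))² = (-30 + (-7*1 - 16))² = (-30 + (-7 - 16))² = (-30 - 23)² = (-53)² = 2809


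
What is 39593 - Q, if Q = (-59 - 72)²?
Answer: 22432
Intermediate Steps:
Q = 17161 (Q = (-131)² = 17161)
39593 - Q = 39593 - 1*17161 = 39593 - 17161 = 22432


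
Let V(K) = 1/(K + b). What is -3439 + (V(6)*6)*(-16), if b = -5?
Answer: -3535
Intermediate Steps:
V(K) = 1/(-5 + K) (V(K) = 1/(K - 5) = 1/(-5 + K))
-3439 + (V(6)*6)*(-16) = -3439 + (6/(-5 + 6))*(-16) = -3439 + (6/1)*(-16) = -3439 + (1*6)*(-16) = -3439 + 6*(-16) = -3439 - 96 = -3535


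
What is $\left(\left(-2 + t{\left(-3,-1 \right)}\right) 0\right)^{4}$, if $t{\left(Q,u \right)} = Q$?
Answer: $0$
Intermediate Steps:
$\left(\left(-2 + t{\left(-3,-1 \right)}\right) 0\right)^{4} = \left(\left(-2 - 3\right) 0\right)^{4} = \left(\left(-5\right) 0\right)^{4} = 0^{4} = 0$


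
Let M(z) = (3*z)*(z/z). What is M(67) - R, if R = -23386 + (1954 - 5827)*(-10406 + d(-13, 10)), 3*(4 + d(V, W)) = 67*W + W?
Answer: -39416463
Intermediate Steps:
d(V, W) = -4 + 68*W/3 (d(V, W) = -4 + (67*W + W)/3 = -4 + (68*W)/3 = -4 + 68*W/3)
M(z) = 3*z (M(z) = (3*z)*1 = 3*z)
R = 39416664 (R = -23386 + (1954 - 5827)*(-10406 + (-4 + (68/3)*10)) = -23386 - 3873*(-10406 + (-4 + 680/3)) = -23386 - 3873*(-10406 + 668/3) = -23386 - 3873*(-30550/3) = -23386 + 39440050 = 39416664)
M(67) - R = 3*67 - 1*39416664 = 201 - 39416664 = -39416463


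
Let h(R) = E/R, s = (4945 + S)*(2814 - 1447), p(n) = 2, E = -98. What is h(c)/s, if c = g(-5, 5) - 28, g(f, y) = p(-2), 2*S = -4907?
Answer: 98/88552893 ≈ 1.1067e-6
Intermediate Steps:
S = -4907/2 (S = (1/2)*(-4907) = -4907/2 ≈ -2453.5)
g(f, y) = 2
c = -26 (c = 2 - 28 = -26)
s = 6811761/2 (s = (4945 - 4907/2)*(2814 - 1447) = (4983/2)*1367 = 6811761/2 ≈ 3.4059e+6)
h(R) = -98/R
h(c)/s = (-98/(-26))/(6811761/2) = -98*(-1/26)*(2/6811761) = (49/13)*(2/6811761) = 98/88552893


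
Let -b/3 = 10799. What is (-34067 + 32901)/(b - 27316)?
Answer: 1166/59713 ≈ 0.019527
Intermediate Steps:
b = -32397 (b = -3*10799 = -32397)
(-34067 + 32901)/(b - 27316) = (-34067 + 32901)/(-32397 - 27316) = -1166/(-59713) = -1166*(-1/59713) = 1166/59713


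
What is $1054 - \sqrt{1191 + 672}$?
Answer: $1054 - 9 \sqrt{23} \approx 1010.8$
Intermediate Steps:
$1054 - \sqrt{1191 + 672} = 1054 - \sqrt{1863} = 1054 - 9 \sqrt{23}$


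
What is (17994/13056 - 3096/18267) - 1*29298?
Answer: -388172640593/13249664 ≈ -29297.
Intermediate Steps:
(17994/13056 - 3096/18267) - 1*29298 = (17994*(1/13056) - 3096*1/18267) - 29298 = (2999/2176 - 1032/6089) - 29298 = 16015279/13249664 - 29298 = -388172640593/13249664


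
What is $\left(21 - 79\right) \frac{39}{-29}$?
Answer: $78$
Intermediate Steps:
$\left(21 - 79\right) \frac{39}{-29} = - 58 \cdot 39 \left(- \frac{1}{29}\right) = \left(-58\right) \left(- \frac{39}{29}\right) = 78$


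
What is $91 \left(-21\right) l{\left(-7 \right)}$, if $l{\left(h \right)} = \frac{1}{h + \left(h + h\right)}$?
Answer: $91$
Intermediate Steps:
$l{\left(h \right)} = \frac{1}{3 h}$ ($l{\left(h \right)} = \frac{1}{h + 2 h} = \frac{1}{3 h}$)
$91 \left(-21\right) l{\left(-7 \right)} = 91 \left(-21\right) \frac{1}{3 \left(-7\right)} = - 1911 \cdot \frac{1}{3} \left(- \frac{1}{7}\right) = \left(-1911\right) \left(- \frac{1}{21}\right) = 91$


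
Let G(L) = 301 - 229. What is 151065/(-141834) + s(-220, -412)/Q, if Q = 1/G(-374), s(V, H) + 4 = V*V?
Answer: 164740707981/47278 ≈ 3.4845e+6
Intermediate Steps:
G(L) = 72
s(V, H) = -4 + V**2 (s(V, H) = -4 + V*V = -4 + V**2)
Q = 1/72 ≈ 0.013889
151065/(-141834) + s(-220, -412)/Q = 151065/(-141834) + (-4 + (-220)**2)/(1/72) = 151065*(-1/141834) + (-4 + 48400)*72 = -50355/47278 + 48396*72 = -50355/47278 + 3484512 = 164740707981/47278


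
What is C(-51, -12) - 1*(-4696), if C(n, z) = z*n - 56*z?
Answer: 5980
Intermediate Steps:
C(n, z) = -56*z + n*z (C(n, z) = n*z - 56*z = -56*z + n*z)
C(-51, -12) - 1*(-4696) = -12*(-56 - 51) - 1*(-4696) = -12*(-107) + 4696 = 1284 + 4696 = 5980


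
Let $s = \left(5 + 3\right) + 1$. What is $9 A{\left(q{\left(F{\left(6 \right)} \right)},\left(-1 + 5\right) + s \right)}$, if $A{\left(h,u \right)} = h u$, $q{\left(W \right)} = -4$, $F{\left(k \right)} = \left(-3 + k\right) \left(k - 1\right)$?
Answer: $-468$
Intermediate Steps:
$F{\left(k \right)} = \left(-1 + k\right) \left(-3 + k\right)$ ($F{\left(k \right)} = \left(-3 + k\right) \left(-1 + k\right) = \left(-1 + k\right) \left(-3 + k\right)$)
$s = 9$ ($s = 8 + 1 = 9$)
$9 A{\left(q{\left(F{\left(6 \right)} \right)},\left(-1 + 5\right) + s \right)} = 9 \left(- 4 \left(\left(-1 + 5\right) + 9\right)\right) = 9 \left(- 4 \left(4 + 9\right)\right) = 9 \left(\left(-4\right) 13\right) = 9 \left(-52\right) = -468$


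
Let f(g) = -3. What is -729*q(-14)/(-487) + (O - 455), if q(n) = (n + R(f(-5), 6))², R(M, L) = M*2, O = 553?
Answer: 339326/487 ≈ 696.77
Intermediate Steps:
R(M, L) = 2*M
q(n) = (-6 + n)² (q(n) = (n + 2*(-3))² = (n - 6)² = (-6 + n)²)
-729*q(-14)/(-487) + (O - 455) = -729*(-6 - 14)²/(-487) + (553 - 455) = -729*(-20)²*(-1)/487 + 98 = -291600*(-1)/487 + 98 = -729*(-400/487) + 98 = 291600/487 + 98 = 339326/487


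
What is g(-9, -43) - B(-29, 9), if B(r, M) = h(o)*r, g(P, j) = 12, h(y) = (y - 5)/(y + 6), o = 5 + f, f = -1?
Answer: 91/10 ≈ 9.1000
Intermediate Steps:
o = 4 (o = 5 - 1 = 4)
h(y) = (-5 + y)/(6 + y)
B(r, M) = -r/10 (B(r, M) = ((-5 + 4)/(6 + 4))*r = (-1/10)*r = ((1/10)*(-1))*r = -r/10)
g(-9, -43) - B(-29, 9) = 12 - (-1)*(-29)/10 = 12 - 1*29/10 = 12 - 29/10 = 91/10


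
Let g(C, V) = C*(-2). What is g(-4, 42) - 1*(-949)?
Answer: 957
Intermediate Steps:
g(C, V) = -2*C
g(-4, 42) - 1*(-949) = -2*(-4) - 1*(-949) = 8 + 949 = 957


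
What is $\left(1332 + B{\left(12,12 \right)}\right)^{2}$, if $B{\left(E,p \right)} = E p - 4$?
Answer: $2166784$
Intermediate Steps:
$B{\left(E,p \right)} = -4 + E p$ ($B{\left(E,p \right)} = E p - 4 = -4 + E p$)
$\left(1332 + B{\left(12,12 \right)}\right)^{2} = \left(1332 + \left(-4 + 12 \cdot 12\right)\right)^{2} = \left(1332 + \left(-4 + 144\right)\right)^{2} = \left(1332 + 140\right)^{2} = 1472^{2} = 2166784$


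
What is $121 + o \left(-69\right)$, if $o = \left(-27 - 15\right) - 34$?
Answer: $5365$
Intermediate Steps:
$o = -76$ ($o = \left(-27 - 15\right) - 34 = -42 - 34 = -76$)
$121 + o \left(-69\right) = 121 - -5244 = 121 + 5244 = 5365$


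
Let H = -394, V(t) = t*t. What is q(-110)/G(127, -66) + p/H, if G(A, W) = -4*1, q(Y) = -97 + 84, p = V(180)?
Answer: -62239/788 ≈ -78.984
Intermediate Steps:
V(t) = t²
p = 32400 (p = 180² = 32400)
q(Y) = -13
G(A, W) = -4
q(-110)/G(127, -66) + p/H = -13/(-4) + 32400/(-394) = -13*(-¼) + 32400*(-1/394) = 13/4 - 16200/197 = -62239/788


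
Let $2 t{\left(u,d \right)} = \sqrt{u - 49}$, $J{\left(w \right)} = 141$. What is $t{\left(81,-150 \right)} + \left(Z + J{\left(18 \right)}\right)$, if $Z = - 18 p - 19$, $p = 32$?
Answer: $-454 + 2 \sqrt{2} \approx -451.17$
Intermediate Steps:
$Z = -595$ ($Z = \left(-18\right) 32 - 19 = -576 - 19 = -595$)
$t{\left(u,d \right)} = \frac{\sqrt{-49 + u}}{2}$ ($t{\left(u,d \right)} = \frac{\sqrt{u - 49}}{2} = \frac{\sqrt{-49 + u}}{2}$)
$t{\left(81,-150 \right)} + \left(Z + J{\left(18 \right)}\right) = \frac{\sqrt{-49 + 81}}{2} + \left(-595 + 141\right) = \frac{\sqrt{32}}{2} - 454 = \frac{4 \sqrt{2}}{2} - 454 = 2 \sqrt{2} - 454 = -454 + 2 \sqrt{2}$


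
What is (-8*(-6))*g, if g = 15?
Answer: 720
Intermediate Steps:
(-8*(-6))*g = -8*(-6)*15 = 48*15 = 720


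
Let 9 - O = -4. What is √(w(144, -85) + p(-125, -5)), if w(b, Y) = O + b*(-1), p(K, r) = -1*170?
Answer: I*√301 ≈ 17.349*I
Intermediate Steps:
p(K, r) = -170
O = 13 (O = 9 - 1*(-4) = 9 + 4 = 13)
w(b, Y) = 13 - b (w(b, Y) = 13 + b*(-1) = 13 - b)
√(w(144, -85) + p(-125, -5)) = √((13 - 1*144) - 170) = √((13 - 144) - 170) = √(-131 - 170) = √(-301) = I*√301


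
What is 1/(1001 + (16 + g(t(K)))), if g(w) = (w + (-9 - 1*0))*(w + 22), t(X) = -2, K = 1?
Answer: 1/797 ≈ 0.0012547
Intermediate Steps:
g(w) = (-9 + w)*(22 + w) (g(w) = (w + (-9 + 0))*(22 + w) = (w - 9)*(22 + w) = (-9 + w)*(22 + w))
1/(1001 + (16 + g(t(K)))) = 1/(1001 + (16 + (-198 + (-2)² + 13*(-2)))) = 1/(1001 + (16 + (-198 + 4 - 26))) = 1/(1001 + (16 - 220)) = 1/(1001 - 204) = 1/797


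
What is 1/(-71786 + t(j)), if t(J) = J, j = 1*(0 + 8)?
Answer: -1/71778 ≈ -1.3932e-5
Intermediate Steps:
j = 8 (j = 1*8 = 8)
1/(-71786 + t(j)) = 1/(-71786 + 8) = 1/(-71778) = -1/71778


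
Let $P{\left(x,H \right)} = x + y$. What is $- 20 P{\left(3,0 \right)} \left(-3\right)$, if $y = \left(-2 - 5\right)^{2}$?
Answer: $3120$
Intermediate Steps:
$y = 49$ ($y = \left(-7\right)^{2} = 49$)
$P{\left(x,H \right)} = 49 + x$ ($P{\left(x,H \right)} = x + 49 = 49 + x$)
$- 20 P{\left(3,0 \right)} \left(-3\right) = - 20 \left(49 + 3\right) \left(-3\right) = \left(-20\right) 52 \left(-3\right) = \left(-1040\right) \left(-3\right) = 3120$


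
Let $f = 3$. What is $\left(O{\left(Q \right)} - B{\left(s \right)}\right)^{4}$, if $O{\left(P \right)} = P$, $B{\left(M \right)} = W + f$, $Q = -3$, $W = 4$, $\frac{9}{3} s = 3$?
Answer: $10000$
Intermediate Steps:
$s = 1$ ($s = \frac{1}{3} \cdot 3 = 1$)
$B{\left(M \right)} = 7$ ($B{\left(M \right)} = 4 + 3 = 7$)
$\left(O{\left(Q \right)} - B{\left(s \right)}\right)^{4} = \left(-3 - 7\right)^{4} = \left(-10\right)^{4} = 10000$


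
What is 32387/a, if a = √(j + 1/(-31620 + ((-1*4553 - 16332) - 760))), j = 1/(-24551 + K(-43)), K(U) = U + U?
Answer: -32387*I*√102230000389110/77902 ≈ -4.2035e+6*I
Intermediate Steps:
K(U) = 2*U
j = -1/24637 (j = 1/(-24551 + 2*(-43)) = 1/(-24551 - 86) = 1/(-24637) = -1/24637 ≈ -4.0589e-5)
a = I*√102230000389110/1312289805 (a = √(-1/24637 + 1/(-31620 + ((-1*4553 - 16332) - 760))) = √(-1/24637 + 1/(-31620 + ((-4553 - 16332) - 760))) = √(-1/24637 + 1/(-31620 + (-20885 - 760))) = √(-1/24637 + 1/(-31620 - 21645)) = √(-1/24637 + 1/(-53265)) = √(-1/24637 - 1/53265) = √(-77902/1312289805) = I*√102230000389110/1312289805 ≈ 0.0077048*I)
32387/a = 32387/((I*√102230000389110/1312289805)) = 32387*(-I*√102230000389110/77902) = -32387*I*√102230000389110/77902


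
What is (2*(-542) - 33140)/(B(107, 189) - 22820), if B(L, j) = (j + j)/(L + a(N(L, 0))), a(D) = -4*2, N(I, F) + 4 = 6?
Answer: 188232/125489 ≈ 1.5000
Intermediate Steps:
N(I, F) = 2 (N(I, F) = -4 + 6 = 2)
a(D) = -8
B(L, j) = 2*j/(-8 + L) (B(L, j) = (j + j)/(L - 8) = (2*j)/(-8 + L) = 2*j/(-8 + L))
(2*(-542) - 33140)/(B(107, 189) - 22820) = (2*(-542) - 33140)/(2*189/(-8 + 107) - 22820) = (-1084 - 33140)/(2*189/99 - 22820) = -34224/(2*189*(1/99) - 22820) = -34224/(42/11 - 22820) = -34224/(-250978/11) = -34224*(-11/250978) = 188232/125489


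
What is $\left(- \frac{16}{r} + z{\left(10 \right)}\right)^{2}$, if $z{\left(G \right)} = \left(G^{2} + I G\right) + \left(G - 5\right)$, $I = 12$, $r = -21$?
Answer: $\frac{22477081}{441} \approx 50968.0$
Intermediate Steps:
$z{\left(G \right)} = -5 + G^{2} + 13 G$ ($z{\left(G \right)} = \left(G^{2} + 12 G\right) + \left(G - 5\right) = \left(G^{2} + 12 G\right) + \left(-5 + G\right) = -5 + G^{2} + 13 G$)
$\left(- \frac{16}{r} + z{\left(10 \right)}\right)^{2} = \left(- \frac{16}{-21} + \left(-5 + 10^{2} + 13 \cdot 10\right)\right)^{2} = \left(\left(-16\right) \left(- \frac{1}{21}\right) + \left(-5 + 100 + 130\right)\right)^{2} = \left(\frac{16}{21} + 225\right)^{2} = \left(\frac{4741}{21}\right)^{2} = \frac{22477081}{441}$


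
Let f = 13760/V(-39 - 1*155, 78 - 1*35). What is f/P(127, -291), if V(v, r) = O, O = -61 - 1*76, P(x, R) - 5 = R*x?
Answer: 1720/632803 ≈ 0.0027181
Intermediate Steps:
P(x, R) = 5 + R*x
O = -137 (O = -61 - 76 = -137)
V(v, r) = -137
f = -13760/137 (f = 13760/(-137) = 13760*(-1/137) = -13760/137 ≈ -100.44)
f/P(127, -291) = -13760/(137*(5 - 291*127)) = -13760/(137*(5 - 36957)) = -13760/137/(-36952) = -13760/137*(-1/36952) = 1720/632803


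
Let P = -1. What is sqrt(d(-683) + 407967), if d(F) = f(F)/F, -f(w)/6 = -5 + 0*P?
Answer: 3*sqrt(21145788597)/683 ≈ 638.72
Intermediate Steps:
f(w) = 30 (f(w) = -6*(-5 + 0*(-1)) = -6*(-5 + 0) = -6*(-5) = 30)
d(F) = 30/F
sqrt(d(-683) + 407967) = sqrt(30/(-683) + 407967) = sqrt(30*(-1/683) + 407967) = sqrt(-30/683 + 407967) = sqrt(278641431/683) = 3*sqrt(21145788597)/683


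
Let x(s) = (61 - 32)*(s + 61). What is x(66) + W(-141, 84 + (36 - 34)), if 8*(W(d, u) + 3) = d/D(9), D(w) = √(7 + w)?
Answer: 117619/32 ≈ 3675.6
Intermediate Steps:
x(s) = 1769 + 29*s (x(s) = 29*(61 + s) = 1769 + 29*s)
W(d, u) = -3 + d/32 (W(d, u) = -3 + (d/(√(7 + 9)))/8 = -3 + (d/(√16))/8 = -3 + (d/4)/8 = -3 + d/32)
x(66) + W(-141, 84 + (36 - 34)) = (1769 + 29*66) + (-3 + (1/32)*(-141)) = (1769 + 1914) + (-3 - 141/32) = 3683 - 237/32 = 117619/32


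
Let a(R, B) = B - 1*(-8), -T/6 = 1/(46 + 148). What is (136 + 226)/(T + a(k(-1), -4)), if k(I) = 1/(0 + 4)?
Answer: 35114/385 ≈ 91.205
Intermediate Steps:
k(I) = 1/4
T = -3/97 (T = -6/(46 + 148) = -6/194 = -6*1/194 = -3/97 ≈ -0.030928)
a(R, B) = 8 + B (a(R, B) = B + 8 = 8 + B)
(136 + 226)/(T + a(k(-1), -4)) = (136 + 226)/(-3/97 + (8 - 4)) = 362/(-3/97 + 4) = 362/(385/97) = 362*(97/385) = 35114/385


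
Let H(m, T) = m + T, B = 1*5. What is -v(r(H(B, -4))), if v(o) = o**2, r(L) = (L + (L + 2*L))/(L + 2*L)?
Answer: -16/9 ≈ -1.7778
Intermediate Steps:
B = 5
H(m, T) = T + m
r(L) = 4/3 (r(L) = (L + 3*L)/((3*L)) = (4*L)*(1/(3*L)) = 4/3)
-v(r(H(B, -4))) = -(4/3)**2 = -1*16/9 = -16/9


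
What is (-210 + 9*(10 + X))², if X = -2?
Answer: 19044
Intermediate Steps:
(-210 + 9*(10 + X))² = (-210 + 9*(10 - 2))² = (-210 + 9*8)² = (-210 + 72)² = (-138)² = 19044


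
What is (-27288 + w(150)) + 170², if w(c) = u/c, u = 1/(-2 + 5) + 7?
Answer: 362711/225 ≈ 1612.0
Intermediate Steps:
u = 22/3 (u = 1/3 + 7 = 1*(⅓) + 7 = ⅓ + 7 = 22/3 ≈ 7.3333)
w(c) = 22/(3*c)
(-27288 + w(150)) + 170² = (-27288 + (22/3)/150) + 170² = (-27288 + (22/3)*(1/150)) + 28900 = (-27288 + 11/225) + 28900 = -6139789/225 + 28900 = 362711/225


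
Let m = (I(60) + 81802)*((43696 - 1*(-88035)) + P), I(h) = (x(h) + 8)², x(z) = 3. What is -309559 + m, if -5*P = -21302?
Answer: 55702569516/5 ≈ 1.1141e+10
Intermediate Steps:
P = 21302/5 (P = -⅕*(-21302) = 21302/5 ≈ 4260.4)
I(h) = 121 (I(h) = (3 + 8)² = 11² = 121)
m = 55704117311/5 (m = (121 + 81802)*((43696 - 1*(-88035)) + 21302/5) = 81923*((43696 + 88035) + 21302/5) = 81923*(131731 + 21302/5) = 81923*(679957/5) = 55704117311/5 ≈ 1.1141e+10)
-309559 + m = -309559 + 55704117311/5 = 55702569516/5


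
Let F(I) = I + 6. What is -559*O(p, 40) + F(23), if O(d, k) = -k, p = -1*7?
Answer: 22389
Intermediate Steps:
F(I) = 6 + I
p = -7
-559*O(p, 40) + F(23) = -(-559)*40 + (6 + 23) = -559*(-40) + 29 = 22360 + 29 = 22389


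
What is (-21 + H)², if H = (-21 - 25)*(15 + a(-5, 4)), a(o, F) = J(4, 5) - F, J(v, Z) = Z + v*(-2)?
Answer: 151321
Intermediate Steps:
J(v, Z) = Z - 2*v
a(o, F) = -3 - F (a(o, F) = (5 - 2*4) - F = (5 - 8) - F = -3 - F)
H = -368 (H = (-21 - 25)*(15 + (-3 - 1*4)) = -46*(15 + (-3 - 4)) = -46*(15 - 7) = -46*8 = -368)
(-21 + H)² = (-21 - 368)² = (-389)² = 151321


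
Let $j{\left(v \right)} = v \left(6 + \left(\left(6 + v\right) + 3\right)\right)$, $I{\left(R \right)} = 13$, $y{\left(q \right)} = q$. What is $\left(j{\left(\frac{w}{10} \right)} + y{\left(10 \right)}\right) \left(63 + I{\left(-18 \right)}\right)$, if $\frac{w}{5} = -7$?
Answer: $-2299$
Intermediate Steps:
$w = -35$ ($w = 5 \left(-7\right) = -35$)
$j{\left(v \right)} = v \left(15 + v\right)$ ($j{\left(v \right)} = v \left(6 + \left(9 + v\right)\right) = v \left(15 + v\right)$)
$\left(j{\left(\frac{w}{10} \right)} + y{\left(10 \right)}\right) \left(63 + I{\left(-18 \right)}\right) = \left(- \frac{35}{10} \left(15 - \frac{35}{10}\right) + 10\right) \left(63 + 13\right) = \left(\left(-35\right) \frac{1}{10} \left(15 - \frac{7}{2}\right) + 10\right) 76 = \left(- \frac{7 \left(15 - \frac{7}{2}\right)}{2} + 10\right) 76 = \left(\left(- \frac{7}{2}\right) \frac{23}{2} + 10\right) 76 = \left(- \frac{161}{4} + 10\right) 76 = \left(- \frac{121}{4}\right) 76 = -2299$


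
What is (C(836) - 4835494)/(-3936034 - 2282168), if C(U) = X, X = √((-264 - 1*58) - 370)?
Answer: 2417747/3109101 - I*√173/3109101 ≈ 0.77764 - 4.2305e-6*I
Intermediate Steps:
X = 2*I*√173 (X = √((-264 - 58) - 370) = √(-322 - 370) = √(-692) = 2*I*√173 ≈ 26.306*I)
C(U) = 2*I*√173
(C(836) - 4835494)/(-3936034 - 2282168) = (2*I*√173 - 4835494)/(-3936034 - 2282168) = (-4835494 + 2*I*√173)/(-6218202) = (-4835494 + 2*I*√173)*(-1/6218202) = 2417747/3109101 - I*√173/3109101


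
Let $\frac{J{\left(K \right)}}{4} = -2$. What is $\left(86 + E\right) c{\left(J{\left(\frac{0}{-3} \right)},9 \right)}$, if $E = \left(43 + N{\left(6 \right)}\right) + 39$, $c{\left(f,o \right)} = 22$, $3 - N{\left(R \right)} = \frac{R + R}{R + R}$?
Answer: $3740$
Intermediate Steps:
$J{\left(K \right)} = -8$ ($J{\left(K \right)} = 4 \left(-2\right) = -8$)
$N{\left(R \right)} = 2$ ($N{\left(R \right)} = 3 - \frac{R + R}{R + R} = 3 - \frac{2 R}{2 R} = 3 - 2 R \frac{1}{2 R} = 3 - 1 = 2$)
$E = 84$ ($E = \left(43 + 2\right) + 39 = 45 + 39 = 84$)
$\left(86 + E\right) c{\left(J{\left(\frac{0}{-3} \right)},9 \right)} = \left(86 + 84\right) 22 = 170 \cdot 22 = 3740$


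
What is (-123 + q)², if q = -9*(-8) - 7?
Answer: 3364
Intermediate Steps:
q = 65 (q = 72 - 7 = 65)
(-123 + q)² = (-123 + 65)² = (-58)² = 3364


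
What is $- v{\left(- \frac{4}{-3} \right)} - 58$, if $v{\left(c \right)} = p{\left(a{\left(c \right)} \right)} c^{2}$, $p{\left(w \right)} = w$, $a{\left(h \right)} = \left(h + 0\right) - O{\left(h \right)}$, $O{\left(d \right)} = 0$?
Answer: $- \frac{1630}{27} \approx -60.37$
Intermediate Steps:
$a{\left(h \right)} = h$ ($a{\left(h \right)} = \left(h + 0\right) - 0 = h + 0 = h$)
$v{\left(c \right)} = c^{3}$ ($v{\left(c \right)} = c c^{2} = c^{3}$)
$- v{\left(- \frac{4}{-3} \right)} - 58 = - \left(- \frac{4}{-3}\right)^{3} - 58 = - \left(\left(-4\right) \left(- \frac{1}{3}\right)\right)^{3} - 58 = - \left(\frac{4}{3}\right)^{3} - 58 = \left(-1\right) \frac{64}{27} - 58 = - \frac{64}{27} - 58 = - \frac{1630}{27}$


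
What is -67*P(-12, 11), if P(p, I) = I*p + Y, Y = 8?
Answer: 8308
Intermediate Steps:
P(p, I) = 8 + I*p (P(p, I) = I*p + 8 = 8 + I*p)
-67*P(-12, 11) = -67*(8 + 11*(-12)) = -67*(8 - 132) = -67*(-124) = 8308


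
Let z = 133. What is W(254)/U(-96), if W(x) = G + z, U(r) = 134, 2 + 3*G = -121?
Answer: 46/67 ≈ 0.68657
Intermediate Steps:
G = -41 (G = -⅔ + (⅓)*(-121) = -⅔ - 121/3 = -41)
W(x) = 92 (W(x) = -41 + 133 = 92)
W(254)/U(-96) = 92/134 = 92*(1/134) = 46/67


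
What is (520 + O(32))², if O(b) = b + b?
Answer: 341056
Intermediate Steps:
O(b) = 2*b
(520 + O(32))² = (520 + 2*32)² = (520 + 64)² = 584² = 341056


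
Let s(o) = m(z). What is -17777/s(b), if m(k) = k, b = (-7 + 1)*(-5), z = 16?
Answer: -17777/16 ≈ -1111.1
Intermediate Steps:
b = 30 (b = -6*(-5) = 30)
s(o) = 16
-17777/s(b) = -17777/16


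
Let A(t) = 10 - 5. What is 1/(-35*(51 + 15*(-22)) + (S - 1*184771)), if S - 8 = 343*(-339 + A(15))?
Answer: -1/289560 ≈ -3.4535e-6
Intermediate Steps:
A(t) = 5
S = -114554 (S = 8 + 343*(-339 + 5) = 8 + 343*(-334) = 8 - 114562 = -114554)
1/(-35*(51 + 15*(-22)) + (S - 1*184771)) = 1/(-35*(51 + 15*(-22)) + (-114554 - 1*184771)) = 1/(-35*(51 - 330) + (-114554 - 184771)) = 1/(-35*(-279) - 299325) = 1/(9765 - 299325) = 1/(-289560) = -1/289560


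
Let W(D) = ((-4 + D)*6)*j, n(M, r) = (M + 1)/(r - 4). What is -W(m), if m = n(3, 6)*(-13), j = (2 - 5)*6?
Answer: -3240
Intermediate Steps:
n(M, r) = (1 + M)/(-4 + r)
j = -18 (j = -3*6 = -18)
m = -26 (m = ((1 + 3)/(-4 + 6))*(-13) = (4/2)*(-13) = ((½)*4)*(-13) = 2*(-13) = -26)
W(D) = 432 - 108*D (W(D) = ((-4 + D)*6)*(-18) = (-24 + 6*D)*(-18) = 432 - 108*D)
-W(m) = -(432 - 108*(-26)) = -(432 + 2808) = -1*3240 = -3240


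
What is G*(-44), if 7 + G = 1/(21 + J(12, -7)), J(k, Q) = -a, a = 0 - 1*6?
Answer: 8272/27 ≈ 306.37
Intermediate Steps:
a = -6 (a = 0 - 6 = -6)
J(k, Q) = 6 (J(k, Q) = -1*(-6) = 6)
G = -188/27 (G = -7 + 1/(21 + 6) = -7 + 1/27 = -188/27 ≈ -6.9630)
G*(-44) = -188/27*(-44) = 8272/27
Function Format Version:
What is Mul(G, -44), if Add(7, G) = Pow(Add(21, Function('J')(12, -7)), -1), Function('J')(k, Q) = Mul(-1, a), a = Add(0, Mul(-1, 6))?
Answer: Rational(8272, 27) ≈ 306.37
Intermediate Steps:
a = -6 (a = Add(0, -6) = -6)
Function('J')(k, Q) = 6 (Function('J')(k, Q) = Mul(-1, -6) = 6)
G = Rational(-188, 27) (G = Add(-7, Pow(Add(21, 6), -1)) = Add(-7, Pow(27, -1)) = Add(-7, Rational(1, 27)) = Rational(-188, 27) ≈ -6.9630)
Mul(G, -44) = Mul(Rational(-188, 27), -44) = Rational(8272, 27)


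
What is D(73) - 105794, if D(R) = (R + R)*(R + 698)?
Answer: 6772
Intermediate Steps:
D(R) = 2*R*(698 + R) (D(R) = (2*R)*(698 + R) = 2*R*(698 + R))
D(73) - 105794 = 2*73*(698 + 73) - 105794 = 2*73*771 - 105794 = 112566 - 105794 = 6772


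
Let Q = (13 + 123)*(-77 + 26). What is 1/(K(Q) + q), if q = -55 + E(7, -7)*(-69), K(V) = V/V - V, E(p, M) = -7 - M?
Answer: 1/6882 ≈ 0.00014531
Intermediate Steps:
Q = -6936 (Q = 136*(-51) = -6936)
K(V) = 1 - V
q = -55 (q = -55 + (-7 - 1*(-7))*(-69) = -55 + (-7 + 7)*(-69) = -55 + 0*(-69) = -55 + 0 = -55)
1/(K(Q) + q) = 1/((1 - 1*(-6936)) - 55) = 1/((1 + 6936) - 55) = 1/(6937 - 55) = 1/6882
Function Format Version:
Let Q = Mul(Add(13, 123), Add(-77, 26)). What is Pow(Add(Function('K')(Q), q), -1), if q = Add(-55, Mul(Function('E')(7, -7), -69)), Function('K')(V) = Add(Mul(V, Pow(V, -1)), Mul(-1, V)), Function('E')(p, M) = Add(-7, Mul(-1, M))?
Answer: Rational(1, 6882) ≈ 0.00014531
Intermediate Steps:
Q = -6936 (Q = Mul(136, -51) = -6936)
Function('K')(V) = Add(1, Mul(-1, V))
q = -55 (q = Add(-55, Mul(Add(-7, Mul(-1, -7)), -69)) = Add(-55, Mul(Add(-7, 7), -69)) = Add(-55, Mul(0, -69)) = Add(-55, 0) = -55)
Pow(Add(Function('K')(Q), q), -1) = Pow(Add(Add(1, Mul(-1, -6936)), -55), -1) = Pow(Add(Add(1, 6936), -55), -1) = Pow(Add(6937, -55), -1) = Pow(6882, -1) = Rational(1, 6882)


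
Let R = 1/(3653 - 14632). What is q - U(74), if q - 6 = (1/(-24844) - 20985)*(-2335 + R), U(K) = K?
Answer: 6682663352047819/136381138 ≈ 4.9000e+7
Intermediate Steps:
R = -1/10979 (R = 1/(-10979) = -1/10979 ≈ -9.1083e-5)
q = 6682673444252031/136381138 (q = 6 + (1/(-24844) - 20985)*(-2335 - 1/10979) = 6 + (-1/24844 - 20985)*(-25635966/10979) = 6 - 521351341/24844*(-25635966/10979) = 6 + 6682672625965203/136381138 = 6682673444252031/136381138 ≈ 4.9000e+7)
q - U(74) = 6682673444252031/136381138 - 1*74 = 6682673444252031/136381138 - 74 = 6682663352047819/136381138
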